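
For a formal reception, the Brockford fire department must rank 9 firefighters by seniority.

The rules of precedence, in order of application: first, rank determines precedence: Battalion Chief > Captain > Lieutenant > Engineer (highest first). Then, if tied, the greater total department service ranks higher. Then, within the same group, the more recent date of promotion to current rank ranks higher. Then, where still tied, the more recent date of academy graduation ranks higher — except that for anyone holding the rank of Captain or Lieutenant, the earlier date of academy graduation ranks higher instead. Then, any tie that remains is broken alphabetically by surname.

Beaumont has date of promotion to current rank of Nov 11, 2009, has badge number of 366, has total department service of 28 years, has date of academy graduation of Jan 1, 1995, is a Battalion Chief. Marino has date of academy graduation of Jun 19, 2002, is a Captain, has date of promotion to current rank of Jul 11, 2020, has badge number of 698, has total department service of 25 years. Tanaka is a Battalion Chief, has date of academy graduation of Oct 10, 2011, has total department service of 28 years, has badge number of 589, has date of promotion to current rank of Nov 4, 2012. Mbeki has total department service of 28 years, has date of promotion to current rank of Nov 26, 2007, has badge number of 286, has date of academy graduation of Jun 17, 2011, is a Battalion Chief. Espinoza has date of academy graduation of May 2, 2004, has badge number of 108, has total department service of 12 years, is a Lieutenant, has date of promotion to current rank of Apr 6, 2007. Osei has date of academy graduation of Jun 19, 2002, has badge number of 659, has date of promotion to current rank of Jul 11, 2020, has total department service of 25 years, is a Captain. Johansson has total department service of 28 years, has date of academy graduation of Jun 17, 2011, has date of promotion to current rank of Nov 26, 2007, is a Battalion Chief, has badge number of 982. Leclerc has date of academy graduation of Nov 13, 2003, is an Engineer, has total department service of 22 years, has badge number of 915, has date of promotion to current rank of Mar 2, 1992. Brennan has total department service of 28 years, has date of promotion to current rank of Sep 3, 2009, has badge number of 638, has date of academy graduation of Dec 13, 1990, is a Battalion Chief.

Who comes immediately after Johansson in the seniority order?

By rank: Tanaka, Beaumont, Brennan, Johansson and Mbeki (Battalion Chief); then Marino and Osei (Captain); then Espinoza (Lieutenant); then Leclerc (Engineer).
Tanaka, Beaumont, Brennan, Johansson and Mbeki all have total department service 28 years, so the next rule applies.
Among Tanaka, Beaumont, Brennan, Johansson and Mbeki, by date of promotion to current rank (later first): Tanaka (Nov 4, 2012) before Beaumont (Nov 11, 2009) before Brennan (Sep 3, 2009) before Johansson and Mbeki (Nov 26, 2007).
Johansson and Mbeki both have date of academy graduation Jun 17, 2011, so the next rule applies.
Among Johansson and Mbeki, alphabetically by surname: Johansson before Mbeki.
Marino and Osei both have total department service 25 years, so the next rule applies.
Marino and Osei both have date of promotion to current rank Jul 11, 2020, so the next rule applies.
Marino and Osei both have date of academy graduation Jun 19, 2002, so the next rule applies.
Among Marino and Osei, alphabetically by surname: Marino before Osei.
Order: Tanaka, Beaumont, Brennan, Johansson, Mbeki, Marino, Osei, Espinoza, Leclerc.

Mbeki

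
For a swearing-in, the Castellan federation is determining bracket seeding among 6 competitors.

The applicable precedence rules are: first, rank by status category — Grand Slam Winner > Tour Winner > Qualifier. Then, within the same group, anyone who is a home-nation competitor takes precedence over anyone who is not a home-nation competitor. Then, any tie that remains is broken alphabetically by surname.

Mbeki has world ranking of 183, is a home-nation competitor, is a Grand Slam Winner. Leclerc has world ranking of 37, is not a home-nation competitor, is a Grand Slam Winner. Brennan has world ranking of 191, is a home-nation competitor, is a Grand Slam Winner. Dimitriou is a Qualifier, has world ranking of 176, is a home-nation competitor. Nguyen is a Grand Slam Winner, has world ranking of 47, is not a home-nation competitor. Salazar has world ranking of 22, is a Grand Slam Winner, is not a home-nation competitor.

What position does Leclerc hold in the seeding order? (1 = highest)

3

By status category: Brennan, Mbeki, Leclerc, Nguyen and Salazar (Grand Slam Winner); then Dimitriou (Qualifier).
Among Brennan, Mbeki, Leclerc, Nguyen and Salazar, a home-nation competitor before not a home-nation competitor: Brennan and Mbeki (a home-nation competitor) before Leclerc, Nguyen and Salazar (not a home-nation competitor).
Among Brennan and Mbeki, alphabetically by surname: Brennan before Mbeki.
Among Leclerc, Nguyen and Salazar, alphabetically by surname: Leclerc before Nguyen before Salazar.
Order: Brennan, Mbeki, Leclerc, Nguyen, Salazar, Dimitriou. So position 3.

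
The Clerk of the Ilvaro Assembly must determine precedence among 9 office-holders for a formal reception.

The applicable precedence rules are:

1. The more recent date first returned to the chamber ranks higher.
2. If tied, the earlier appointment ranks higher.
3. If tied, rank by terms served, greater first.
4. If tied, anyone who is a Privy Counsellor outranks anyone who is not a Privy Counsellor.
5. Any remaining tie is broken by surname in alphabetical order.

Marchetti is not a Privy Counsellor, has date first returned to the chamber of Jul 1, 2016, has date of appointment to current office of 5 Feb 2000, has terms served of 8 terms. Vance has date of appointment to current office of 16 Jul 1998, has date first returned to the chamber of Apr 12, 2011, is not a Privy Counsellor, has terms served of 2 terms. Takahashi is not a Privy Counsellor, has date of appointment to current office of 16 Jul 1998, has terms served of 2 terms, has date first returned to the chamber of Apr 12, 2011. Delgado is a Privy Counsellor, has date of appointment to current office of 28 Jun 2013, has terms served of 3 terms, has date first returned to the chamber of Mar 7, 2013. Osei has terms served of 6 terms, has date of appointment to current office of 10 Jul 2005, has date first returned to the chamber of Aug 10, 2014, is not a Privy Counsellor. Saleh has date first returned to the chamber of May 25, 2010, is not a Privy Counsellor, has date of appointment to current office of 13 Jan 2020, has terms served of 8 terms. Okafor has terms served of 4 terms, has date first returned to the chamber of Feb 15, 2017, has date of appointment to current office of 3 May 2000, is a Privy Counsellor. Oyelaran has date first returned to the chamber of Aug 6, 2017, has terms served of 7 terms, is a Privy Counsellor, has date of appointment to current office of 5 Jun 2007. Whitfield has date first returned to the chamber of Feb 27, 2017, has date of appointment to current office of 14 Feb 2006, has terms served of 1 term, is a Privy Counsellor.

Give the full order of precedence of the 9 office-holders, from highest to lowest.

Oyelaran, Whitfield, Okafor, Marchetti, Osei, Delgado, Takahashi, Vance, Saleh

By date first returned to the chamber (later first): Oyelaran (Aug 6, 2017); then Whitfield (Feb 27, 2017); then Okafor (Feb 15, 2017); then Marchetti (Jul 1, 2016); then Osei (Aug 10, 2014); then Delgado (Mar 7, 2013); then Takahashi and Vance (both Apr 12, 2011); then Saleh (May 25, 2010).
Takahashi and Vance both have date of appointment to current office 16 Jul 1998, so the next rule applies.
Takahashi and Vance both have terms served 2 terms, so the next rule applies.
Takahashi and Vance are each not a Privy Counsellor, so the next rule applies.
Among Takahashi and Vance, alphabetically by surname: Takahashi before Vance.
Full order: Oyelaran, Whitfield, Okafor, Marchetti, Osei, Delgado, Takahashi, Vance, Saleh.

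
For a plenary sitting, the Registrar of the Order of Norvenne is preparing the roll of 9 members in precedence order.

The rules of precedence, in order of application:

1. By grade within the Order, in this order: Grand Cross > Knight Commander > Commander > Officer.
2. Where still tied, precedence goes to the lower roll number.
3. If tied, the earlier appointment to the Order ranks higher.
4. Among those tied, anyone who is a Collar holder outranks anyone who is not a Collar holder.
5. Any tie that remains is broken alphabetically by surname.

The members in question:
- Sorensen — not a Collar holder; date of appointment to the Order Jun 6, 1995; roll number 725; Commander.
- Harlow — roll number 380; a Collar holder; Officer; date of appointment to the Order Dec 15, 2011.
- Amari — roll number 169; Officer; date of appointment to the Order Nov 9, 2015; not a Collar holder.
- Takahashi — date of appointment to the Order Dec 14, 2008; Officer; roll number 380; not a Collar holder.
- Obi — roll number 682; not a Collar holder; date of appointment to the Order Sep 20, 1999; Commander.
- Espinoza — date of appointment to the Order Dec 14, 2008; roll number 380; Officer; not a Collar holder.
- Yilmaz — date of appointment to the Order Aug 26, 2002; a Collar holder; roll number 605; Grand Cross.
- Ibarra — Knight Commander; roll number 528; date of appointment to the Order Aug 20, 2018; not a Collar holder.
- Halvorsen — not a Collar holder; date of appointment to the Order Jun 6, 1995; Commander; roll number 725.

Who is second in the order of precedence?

Ibarra

By grade within the Order: Yilmaz (Grand Cross); then Ibarra (Knight Commander); then Obi, Halvorsen and Sorensen (Commander); then Amari, Espinoza, Takahashi and Harlow (Officer).
Among Obi, Halvorsen and Sorensen, by roll number (lower first): Obi (682) before Halvorsen and Sorensen (725).
Halvorsen and Sorensen both have date of appointment to the Order Jun 6, 1995, so the next rule applies.
Halvorsen and Sorensen are each not a Collar holder, so the next rule applies.
Among Halvorsen and Sorensen, alphabetically by surname: Halvorsen before Sorensen.
Among Amari, Espinoza, Takahashi and Harlow, by roll number (lower first): Amari (169) before Espinoza, Takahashi and Harlow (380).
Among Espinoza, Takahashi and Harlow, by date of appointment to the Order (earlier first): Espinoza and Takahashi (Dec 14, 2008) before Harlow (Dec 15, 2011).
Espinoza and Takahashi are each not a Collar holder, so the next rule applies.
Among Espinoza and Takahashi, alphabetically by surname: Espinoza before Takahashi.
Order: Yilmaz, Ibarra, Obi, Halvorsen, Sorensen, Amari, Espinoza, Takahashi, Harlow.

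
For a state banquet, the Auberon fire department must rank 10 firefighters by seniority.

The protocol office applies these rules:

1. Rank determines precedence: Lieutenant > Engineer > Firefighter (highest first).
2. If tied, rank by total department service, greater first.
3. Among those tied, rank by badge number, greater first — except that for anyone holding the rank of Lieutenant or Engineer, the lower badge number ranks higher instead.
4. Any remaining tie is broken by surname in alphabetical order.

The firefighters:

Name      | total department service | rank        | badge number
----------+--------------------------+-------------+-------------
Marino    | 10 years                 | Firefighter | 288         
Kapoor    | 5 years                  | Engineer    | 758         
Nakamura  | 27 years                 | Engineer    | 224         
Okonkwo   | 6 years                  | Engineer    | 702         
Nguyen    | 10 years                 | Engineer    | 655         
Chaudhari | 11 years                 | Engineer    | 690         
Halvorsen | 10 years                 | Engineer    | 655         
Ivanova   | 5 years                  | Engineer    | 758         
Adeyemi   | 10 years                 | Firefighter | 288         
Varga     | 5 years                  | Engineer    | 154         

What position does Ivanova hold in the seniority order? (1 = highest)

7

By rank: Nakamura, Chaudhari, Halvorsen, Nguyen, Okonkwo, Varga, Ivanova and Kapoor (Engineer); then Adeyemi and Marino (Firefighter).
Among Nakamura, Chaudhari, Halvorsen, Nguyen, Okonkwo, Varga, Ivanova and Kapoor, by total department service (higher first): Nakamura (27 years) before Chaudhari (11 years) before Halvorsen and Nguyen (10 years) before Okonkwo (6 years) before Varga, Ivanova and Kapoor (5 years).
Halvorsen and Nguyen both have badge number 655, so the next rule applies.
Among Halvorsen and Nguyen, alphabetically by surname: Halvorsen before Nguyen.
Among Varga, Ivanova and Kapoor, by badge number (lower first) (reversed rule for this group): Varga (154) before Ivanova and Kapoor (758).
Among Ivanova and Kapoor, alphabetically by surname: Ivanova before Kapoor.
Adeyemi and Marino both have total department service 10 years, so the next rule applies.
Adeyemi and Marino both have badge number 288, so the next rule applies.
Among Adeyemi and Marino, alphabetically by surname: Adeyemi before Marino.
Order: Nakamura, Chaudhari, Halvorsen, Nguyen, Okonkwo, Varga, Ivanova, Kapoor, Adeyemi, Marino. So position 7.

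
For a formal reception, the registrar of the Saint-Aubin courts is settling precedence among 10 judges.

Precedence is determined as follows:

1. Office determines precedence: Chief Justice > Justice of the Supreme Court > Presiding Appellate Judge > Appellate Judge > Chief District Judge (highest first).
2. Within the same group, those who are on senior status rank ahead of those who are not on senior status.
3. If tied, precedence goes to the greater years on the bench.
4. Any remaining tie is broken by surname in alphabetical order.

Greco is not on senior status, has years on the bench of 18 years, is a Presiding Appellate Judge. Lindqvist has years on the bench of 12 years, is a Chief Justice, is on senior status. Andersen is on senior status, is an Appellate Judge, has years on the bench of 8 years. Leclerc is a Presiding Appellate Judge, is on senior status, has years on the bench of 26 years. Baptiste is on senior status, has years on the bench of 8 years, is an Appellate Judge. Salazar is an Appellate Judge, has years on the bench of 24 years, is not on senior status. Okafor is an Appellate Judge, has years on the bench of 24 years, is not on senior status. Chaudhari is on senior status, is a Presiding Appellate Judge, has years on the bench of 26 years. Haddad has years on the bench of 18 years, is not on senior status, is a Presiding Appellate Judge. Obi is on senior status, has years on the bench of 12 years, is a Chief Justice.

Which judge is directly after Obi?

By office: Lindqvist and Obi (Chief Justice); then Chaudhari, Leclerc, Greco and Haddad (Presiding Appellate Judge); then Andersen, Baptiste, Okafor and Salazar (Appellate Judge).
Lindqvist and Obi are each on senior status, so the next rule applies.
Lindqvist and Obi both have years on the bench 12 years, so the next rule applies.
Among Lindqvist and Obi, alphabetically by surname: Lindqvist before Obi.
Among Chaudhari, Leclerc, Greco and Haddad, on senior status before not on senior status: Chaudhari and Leclerc (on senior status) before Greco and Haddad (not on senior status).
Chaudhari and Leclerc both have years on the bench 26 years, so the next rule applies.
Among Chaudhari and Leclerc, alphabetically by surname: Chaudhari before Leclerc.
Greco and Haddad both have years on the bench 18 years, so the next rule applies.
Among Greco and Haddad, alphabetically by surname: Greco before Haddad.
Among Andersen, Baptiste, Okafor and Salazar, on senior status before not on senior status: Andersen and Baptiste (on senior status) before Okafor and Salazar (not on senior status).
Andersen and Baptiste both have years on the bench 8 years, so the next rule applies.
Among Andersen and Baptiste, alphabetically by surname: Andersen before Baptiste.
Okafor and Salazar both have years on the bench 24 years, so the next rule applies.
Among Okafor and Salazar, alphabetically by surname: Okafor before Salazar.
Order: Lindqvist, Obi, Chaudhari, Leclerc, Greco, Haddad, Andersen, Baptiste, Okafor, Salazar.

Chaudhari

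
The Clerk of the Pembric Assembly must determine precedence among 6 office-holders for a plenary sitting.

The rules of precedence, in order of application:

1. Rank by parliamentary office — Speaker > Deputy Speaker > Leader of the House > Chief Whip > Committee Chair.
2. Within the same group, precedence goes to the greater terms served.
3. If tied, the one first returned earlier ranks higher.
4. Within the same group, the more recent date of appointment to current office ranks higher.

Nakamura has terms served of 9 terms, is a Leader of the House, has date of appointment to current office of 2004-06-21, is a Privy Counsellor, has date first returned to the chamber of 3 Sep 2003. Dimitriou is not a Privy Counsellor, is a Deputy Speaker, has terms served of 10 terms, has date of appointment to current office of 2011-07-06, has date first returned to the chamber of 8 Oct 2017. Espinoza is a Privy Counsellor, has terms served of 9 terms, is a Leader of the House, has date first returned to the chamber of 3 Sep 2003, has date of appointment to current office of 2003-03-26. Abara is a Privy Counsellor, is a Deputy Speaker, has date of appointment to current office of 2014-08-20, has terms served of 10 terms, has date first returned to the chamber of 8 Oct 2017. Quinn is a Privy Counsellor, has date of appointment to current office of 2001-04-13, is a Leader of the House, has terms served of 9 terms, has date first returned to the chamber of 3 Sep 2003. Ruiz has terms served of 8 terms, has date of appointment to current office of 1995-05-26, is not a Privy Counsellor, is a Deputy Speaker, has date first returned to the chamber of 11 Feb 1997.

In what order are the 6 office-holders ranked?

Abara, Dimitriou, Ruiz, Nakamura, Espinoza, Quinn

By parliamentary office: Abara, Dimitriou and Ruiz (Deputy Speaker); then Nakamura, Espinoza and Quinn (Leader of the House).
Among Abara, Dimitriou and Ruiz, by terms served (higher first): Abara and Dimitriou (10 terms) before Ruiz (8 terms).
Abara and Dimitriou both have date first returned to the chamber 8 Oct 2017, so the next rule applies.
Among Abara and Dimitriou, by date of appointment to current office (later first): Abara (2014-08-20) before Dimitriou (2011-07-06).
Nakamura, Espinoza and Quinn all have terms served 9 terms, so the next rule applies.
Nakamura, Espinoza and Quinn all have date first returned to the chamber 3 Sep 2003, so the next rule applies.
Among Nakamura, Espinoza and Quinn, by date of appointment to current office (later first): Nakamura (2004-06-21) before Espinoza (2003-03-26) before Quinn (2001-04-13).
Full order: Abara, Dimitriou, Ruiz, Nakamura, Espinoza, Quinn.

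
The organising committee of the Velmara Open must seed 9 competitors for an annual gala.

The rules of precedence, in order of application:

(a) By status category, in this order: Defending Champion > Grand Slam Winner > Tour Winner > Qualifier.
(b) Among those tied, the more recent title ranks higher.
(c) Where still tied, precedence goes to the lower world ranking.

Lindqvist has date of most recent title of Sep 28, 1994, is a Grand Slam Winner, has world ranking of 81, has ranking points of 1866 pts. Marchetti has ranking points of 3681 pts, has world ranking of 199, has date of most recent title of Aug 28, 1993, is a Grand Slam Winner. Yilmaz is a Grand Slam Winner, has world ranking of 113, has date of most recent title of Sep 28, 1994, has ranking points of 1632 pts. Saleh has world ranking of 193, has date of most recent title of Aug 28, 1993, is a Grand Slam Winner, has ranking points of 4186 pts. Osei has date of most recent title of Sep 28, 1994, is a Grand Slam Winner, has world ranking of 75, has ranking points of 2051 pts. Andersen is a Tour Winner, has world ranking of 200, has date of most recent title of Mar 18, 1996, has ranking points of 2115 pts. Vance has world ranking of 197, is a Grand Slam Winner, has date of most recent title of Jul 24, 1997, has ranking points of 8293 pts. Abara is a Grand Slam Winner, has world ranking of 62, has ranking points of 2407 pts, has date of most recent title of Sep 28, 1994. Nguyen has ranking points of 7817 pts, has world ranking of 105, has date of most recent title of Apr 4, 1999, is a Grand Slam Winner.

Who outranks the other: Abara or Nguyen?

By status category: Nguyen, Vance, Abara, Osei, Lindqvist, Yilmaz, Saleh and Marchetti (Grand Slam Winner); then Andersen (Tour Winner).
Among Nguyen, Vance, Abara, Osei, Lindqvist, Yilmaz, Saleh and Marchetti, by date of most recent title (later first): Nguyen (Apr 4, 1999) before Vance (Jul 24, 1997) before Abara, Osei, Lindqvist and Yilmaz (Sep 28, 1994) before Saleh and Marchetti (Aug 28, 1993).
Among Abara, Osei, Lindqvist and Yilmaz, by world ranking (lower first): Abara (62) before Osei (75) before Lindqvist (81) before Yilmaz (113).
Among Saleh and Marchetti, by world ranking (lower first): Saleh (193) before Marchetti (199).
So Nguyen takes precedence.

Nguyen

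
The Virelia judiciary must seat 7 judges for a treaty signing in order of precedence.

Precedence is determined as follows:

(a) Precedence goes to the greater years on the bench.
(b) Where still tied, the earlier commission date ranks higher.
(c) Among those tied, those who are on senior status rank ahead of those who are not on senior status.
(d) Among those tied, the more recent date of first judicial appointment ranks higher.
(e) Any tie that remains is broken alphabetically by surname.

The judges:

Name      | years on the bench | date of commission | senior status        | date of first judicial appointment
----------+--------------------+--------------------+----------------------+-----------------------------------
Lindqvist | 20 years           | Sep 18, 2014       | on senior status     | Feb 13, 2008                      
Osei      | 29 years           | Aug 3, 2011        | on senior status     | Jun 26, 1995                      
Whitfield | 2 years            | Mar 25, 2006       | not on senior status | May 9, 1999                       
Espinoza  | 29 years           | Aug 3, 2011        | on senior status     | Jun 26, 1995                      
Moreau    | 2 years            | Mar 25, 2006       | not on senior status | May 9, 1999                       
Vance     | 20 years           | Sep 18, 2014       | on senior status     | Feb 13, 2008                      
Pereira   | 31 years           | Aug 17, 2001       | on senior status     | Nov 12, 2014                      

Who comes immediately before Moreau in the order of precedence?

By years on the bench (higher first): Pereira (31 years); then Espinoza and Osei (both 29 years); then Lindqvist and Vance (both 20 years); then Moreau and Whitfield (both 2 years).
Espinoza and Osei both have date of commission Aug 3, 2011, so the next rule applies.
Espinoza and Osei are each on senior status, so the next rule applies.
Espinoza and Osei both have date of first judicial appointment Jun 26, 1995, so the next rule applies.
Among Espinoza and Osei, alphabetically by surname: Espinoza before Osei.
Lindqvist and Vance both have date of commission Sep 18, 2014, so the next rule applies.
Lindqvist and Vance are each on senior status, so the next rule applies.
Lindqvist and Vance both have date of first judicial appointment Feb 13, 2008, so the next rule applies.
Among Lindqvist and Vance, alphabetically by surname: Lindqvist before Vance.
Moreau and Whitfield both have date of commission Mar 25, 2006, so the next rule applies.
Moreau and Whitfield are each not on senior status, so the next rule applies.
Moreau and Whitfield both have date of first judicial appointment May 9, 1999, so the next rule applies.
Among Moreau and Whitfield, alphabetically by surname: Moreau before Whitfield.
Order: Pereira, Espinoza, Osei, Lindqvist, Vance, Moreau, Whitfield.

Vance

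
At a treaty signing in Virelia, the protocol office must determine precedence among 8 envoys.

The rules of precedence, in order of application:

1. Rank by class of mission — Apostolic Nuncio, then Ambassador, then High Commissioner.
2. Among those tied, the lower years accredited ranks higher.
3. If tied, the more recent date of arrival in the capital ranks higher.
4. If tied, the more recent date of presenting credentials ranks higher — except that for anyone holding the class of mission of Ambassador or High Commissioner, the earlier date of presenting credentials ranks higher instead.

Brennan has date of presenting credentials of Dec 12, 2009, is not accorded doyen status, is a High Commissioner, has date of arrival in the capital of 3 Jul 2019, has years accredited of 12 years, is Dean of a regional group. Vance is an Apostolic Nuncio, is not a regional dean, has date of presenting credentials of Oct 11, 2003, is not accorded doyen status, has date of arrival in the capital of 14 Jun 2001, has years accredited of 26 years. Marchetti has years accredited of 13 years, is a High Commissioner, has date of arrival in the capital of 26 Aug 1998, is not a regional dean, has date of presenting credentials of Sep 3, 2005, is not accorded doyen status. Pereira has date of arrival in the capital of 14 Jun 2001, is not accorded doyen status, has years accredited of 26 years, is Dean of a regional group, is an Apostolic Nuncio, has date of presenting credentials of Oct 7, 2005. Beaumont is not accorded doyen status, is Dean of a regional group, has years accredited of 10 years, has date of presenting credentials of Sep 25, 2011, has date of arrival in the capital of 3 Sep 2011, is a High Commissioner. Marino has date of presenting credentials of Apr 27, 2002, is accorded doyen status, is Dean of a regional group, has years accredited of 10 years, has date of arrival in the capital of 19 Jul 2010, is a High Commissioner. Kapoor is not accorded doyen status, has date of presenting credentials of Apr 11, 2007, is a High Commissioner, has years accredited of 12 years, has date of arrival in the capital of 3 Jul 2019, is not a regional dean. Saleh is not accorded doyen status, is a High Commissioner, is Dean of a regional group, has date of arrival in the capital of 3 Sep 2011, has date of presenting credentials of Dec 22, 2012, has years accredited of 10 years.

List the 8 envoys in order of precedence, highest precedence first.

Pereira, Vance, Beaumont, Saleh, Marino, Kapoor, Brennan, Marchetti

By class of mission: Pereira and Vance (Apostolic Nuncio); then Beaumont, Saleh, Marino, Kapoor, Brennan and Marchetti (High Commissioner).
Pereira and Vance both have years accredited 26 years, so the next rule applies.
Pereira and Vance both have date of arrival in the capital 14 Jun 2001, so the next rule applies.
Among Pereira and Vance, by date of presenting credentials (later first): Pereira (Oct 7, 2005) before Vance (Oct 11, 2003).
Among Beaumont, Saleh, Marino, Kapoor, Brennan and Marchetti, by years accredited (lower first): Beaumont, Saleh and Marino (10 years) before Kapoor and Brennan (12 years) before Marchetti (13 years).
Among Beaumont, Saleh and Marino, by date of arrival in the capital (later first): Beaumont and Saleh (3 Sep 2011) before Marino (19 Jul 2010).
Among Beaumont and Saleh, by date of presenting credentials (earlier first) (reversed rule for this group): Beaumont (Sep 25, 2011) before Saleh (Dec 22, 2012).
Kapoor and Brennan both have date of arrival in the capital 3 Jul 2019, so the next rule applies.
Among Kapoor and Brennan, by date of presenting credentials (earlier first) (reversed rule for this group): Kapoor (Apr 11, 2007) before Brennan (Dec 12, 2009).
Full order: Pereira, Vance, Beaumont, Saleh, Marino, Kapoor, Brennan, Marchetti.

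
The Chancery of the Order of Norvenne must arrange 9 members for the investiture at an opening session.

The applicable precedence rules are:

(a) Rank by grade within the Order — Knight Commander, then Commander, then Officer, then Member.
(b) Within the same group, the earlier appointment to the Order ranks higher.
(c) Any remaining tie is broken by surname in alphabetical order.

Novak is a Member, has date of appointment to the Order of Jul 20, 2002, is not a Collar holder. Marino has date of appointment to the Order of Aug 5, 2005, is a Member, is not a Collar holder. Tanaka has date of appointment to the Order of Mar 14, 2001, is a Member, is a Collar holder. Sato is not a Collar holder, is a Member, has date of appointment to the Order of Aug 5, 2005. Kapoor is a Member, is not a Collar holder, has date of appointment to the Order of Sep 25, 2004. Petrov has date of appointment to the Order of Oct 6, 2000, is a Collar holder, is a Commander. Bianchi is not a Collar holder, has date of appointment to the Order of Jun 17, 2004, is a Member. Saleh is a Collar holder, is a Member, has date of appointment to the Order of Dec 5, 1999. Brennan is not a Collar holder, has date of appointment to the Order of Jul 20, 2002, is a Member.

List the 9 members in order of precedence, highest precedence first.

Petrov, Saleh, Tanaka, Brennan, Novak, Bianchi, Kapoor, Marino, Sato

By grade within the Order: Petrov (Commander); then Saleh, Tanaka, Brennan, Novak, Bianchi, Kapoor, Marino and Sato (Member).
Among Saleh, Tanaka, Brennan, Novak, Bianchi, Kapoor, Marino and Sato, by date of appointment to the Order (earlier first): Saleh (Dec 5, 1999) before Tanaka (Mar 14, 2001) before Brennan and Novak (Jul 20, 2002) before Bianchi (Jun 17, 2004) before Kapoor (Sep 25, 2004) before Marino and Sato (Aug 5, 2005).
Among Brennan and Novak, alphabetically by surname: Brennan before Novak.
Among Marino and Sato, alphabetically by surname: Marino before Sato.
Full order: Petrov, Saleh, Tanaka, Brennan, Novak, Bianchi, Kapoor, Marino, Sato.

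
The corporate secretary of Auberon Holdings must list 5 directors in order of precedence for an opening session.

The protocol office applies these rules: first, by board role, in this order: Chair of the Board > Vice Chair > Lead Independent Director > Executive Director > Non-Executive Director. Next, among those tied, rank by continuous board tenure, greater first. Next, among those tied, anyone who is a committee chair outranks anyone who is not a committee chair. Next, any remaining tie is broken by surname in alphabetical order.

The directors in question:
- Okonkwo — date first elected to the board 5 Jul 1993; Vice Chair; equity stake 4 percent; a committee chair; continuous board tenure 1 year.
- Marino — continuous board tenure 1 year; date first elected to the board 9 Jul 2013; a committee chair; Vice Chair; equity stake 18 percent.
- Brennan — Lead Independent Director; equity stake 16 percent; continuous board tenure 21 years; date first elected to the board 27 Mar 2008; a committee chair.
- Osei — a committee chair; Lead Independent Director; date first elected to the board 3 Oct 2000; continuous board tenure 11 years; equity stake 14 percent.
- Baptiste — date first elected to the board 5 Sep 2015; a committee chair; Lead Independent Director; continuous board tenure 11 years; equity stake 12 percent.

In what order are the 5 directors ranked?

Marino, Okonkwo, Brennan, Baptiste, Osei

By board role: Marino and Okonkwo (Vice Chair); then Brennan, Baptiste and Osei (Lead Independent Director).
Marino and Okonkwo both have continuous board tenure 1 year, so the next rule applies.
Marino and Okonkwo are each a committee chair, so the next rule applies.
Among Marino and Okonkwo, alphabetically by surname: Marino before Okonkwo.
Among Brennan, Baptiste and Osei, by continuous board tenure (higher first): Brennan (21 years) before Baptiste and Osei (11 years).
Baptiste and Osei are each a committee chair, so the next rule applies.
Among Baptiste and Osei, alphabetically by surname: Baptiste before Osei.
Full order: Marino, Okonkwo, Brennan, Baptiste, Osei.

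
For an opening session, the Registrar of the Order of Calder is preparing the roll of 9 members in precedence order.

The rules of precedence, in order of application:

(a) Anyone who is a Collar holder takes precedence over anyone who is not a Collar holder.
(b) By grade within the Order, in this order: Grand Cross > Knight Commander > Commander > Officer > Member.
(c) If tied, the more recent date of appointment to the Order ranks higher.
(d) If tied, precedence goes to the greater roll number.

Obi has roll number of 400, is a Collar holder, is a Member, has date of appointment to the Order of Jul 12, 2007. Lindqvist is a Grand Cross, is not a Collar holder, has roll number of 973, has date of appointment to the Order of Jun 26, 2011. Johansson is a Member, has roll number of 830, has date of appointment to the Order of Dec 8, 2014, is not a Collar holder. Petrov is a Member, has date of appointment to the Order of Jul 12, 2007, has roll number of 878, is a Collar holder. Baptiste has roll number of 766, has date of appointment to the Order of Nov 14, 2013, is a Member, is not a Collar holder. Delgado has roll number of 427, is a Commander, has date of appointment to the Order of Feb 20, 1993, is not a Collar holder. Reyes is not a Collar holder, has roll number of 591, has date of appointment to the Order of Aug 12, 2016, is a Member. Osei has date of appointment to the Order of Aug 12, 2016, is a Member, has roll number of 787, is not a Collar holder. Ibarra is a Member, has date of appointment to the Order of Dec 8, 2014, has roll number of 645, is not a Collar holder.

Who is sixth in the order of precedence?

Reyes

By the first rule: Petrov and Obi (both a Collar holder); then Lindqvist, Delgado, Osei, Reyes, Johansson, Ibarra and Baptiste (each not a Collar holder).
Petrov and Obi are each Member, so the next rule applies.
Petrov and Obi both have date of appointment to the Order Jul 12, 2007, so the next rule applies.
Among Petrov and Obi, by roll number (higher first): Petrov (878) before Obi (400).
Among Lindqvist, Delgado, Osei, Reyes, Johansson, Ibarra and Baptiste, by grade within the Order: Lindqvist (Grand Cross) before Delgado (Commander) before Osei, Reyes, Johansson, Ibarra and Baptiste (Member).
Among Osei, Reyes, Johansson, Ibarra and Baptiste, by date of appointment to the Order (later first): Osei and Reyes (Aug 12, 2016) before Johansson and Ibarra (Dec 8, 2014) before Baptiste (Nov 14, 2013).
Among Osei and Reyes, by roll number (higher first): Osei (787) before Reyes (591).
Among Johansson and Ibarra, by roll number (higher first): Johansson (830) before Ibarra (645).
Order: Petrov, Obi, Lindqvist, Delgado, Osei, Reyes, Johansson, Ibarra, Baptiste.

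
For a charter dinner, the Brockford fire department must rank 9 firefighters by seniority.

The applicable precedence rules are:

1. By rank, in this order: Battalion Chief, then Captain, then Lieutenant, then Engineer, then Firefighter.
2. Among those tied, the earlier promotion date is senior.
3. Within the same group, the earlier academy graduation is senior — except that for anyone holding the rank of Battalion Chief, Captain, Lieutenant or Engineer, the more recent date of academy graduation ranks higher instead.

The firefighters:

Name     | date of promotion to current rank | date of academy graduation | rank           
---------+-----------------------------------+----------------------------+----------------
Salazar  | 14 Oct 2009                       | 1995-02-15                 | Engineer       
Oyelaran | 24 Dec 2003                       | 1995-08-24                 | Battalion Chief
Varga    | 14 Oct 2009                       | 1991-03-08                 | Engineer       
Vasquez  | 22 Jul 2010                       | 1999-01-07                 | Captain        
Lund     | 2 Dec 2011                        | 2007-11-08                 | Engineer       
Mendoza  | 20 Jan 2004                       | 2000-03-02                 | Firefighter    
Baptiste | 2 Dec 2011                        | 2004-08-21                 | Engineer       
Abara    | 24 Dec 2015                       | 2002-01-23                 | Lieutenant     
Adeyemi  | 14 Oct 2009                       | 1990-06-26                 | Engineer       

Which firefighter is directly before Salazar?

Abara

By rank: Oyelaran (Battalion Chief); then Vasquez (Captain); then Abara (Lieutenant); then Salazar, Varga, Adeyemi, Lund and Baptiste (Engineer); then Mendoza (Firefighter).
Among Salazar, Varga, Adeyemi, Lund and Baptiste, by date of promotion to current rank (earlier first): Salazar, Varga and Adeyemi (14 Oct 2009) before Lund and Baptiste (2 Dec 2011).
Among Salazar, Varga and Adeyemi, by date of academy graduation (later first) (reversed rule for this group): Salazar (1995-02-15) before Varga (1991-03-08) before Adeyemi (1990-06-26).
Among Lund and Baptiste, by date of academy graduation (later first) (reversed rule for this group): Lund (2007-11-08) before Baptiste (2004-08-21).
Order: Oyelaran, Vasquez, Abara, Salazar, Varga, Adeyemi, Lund, Baptiste, Mendoza.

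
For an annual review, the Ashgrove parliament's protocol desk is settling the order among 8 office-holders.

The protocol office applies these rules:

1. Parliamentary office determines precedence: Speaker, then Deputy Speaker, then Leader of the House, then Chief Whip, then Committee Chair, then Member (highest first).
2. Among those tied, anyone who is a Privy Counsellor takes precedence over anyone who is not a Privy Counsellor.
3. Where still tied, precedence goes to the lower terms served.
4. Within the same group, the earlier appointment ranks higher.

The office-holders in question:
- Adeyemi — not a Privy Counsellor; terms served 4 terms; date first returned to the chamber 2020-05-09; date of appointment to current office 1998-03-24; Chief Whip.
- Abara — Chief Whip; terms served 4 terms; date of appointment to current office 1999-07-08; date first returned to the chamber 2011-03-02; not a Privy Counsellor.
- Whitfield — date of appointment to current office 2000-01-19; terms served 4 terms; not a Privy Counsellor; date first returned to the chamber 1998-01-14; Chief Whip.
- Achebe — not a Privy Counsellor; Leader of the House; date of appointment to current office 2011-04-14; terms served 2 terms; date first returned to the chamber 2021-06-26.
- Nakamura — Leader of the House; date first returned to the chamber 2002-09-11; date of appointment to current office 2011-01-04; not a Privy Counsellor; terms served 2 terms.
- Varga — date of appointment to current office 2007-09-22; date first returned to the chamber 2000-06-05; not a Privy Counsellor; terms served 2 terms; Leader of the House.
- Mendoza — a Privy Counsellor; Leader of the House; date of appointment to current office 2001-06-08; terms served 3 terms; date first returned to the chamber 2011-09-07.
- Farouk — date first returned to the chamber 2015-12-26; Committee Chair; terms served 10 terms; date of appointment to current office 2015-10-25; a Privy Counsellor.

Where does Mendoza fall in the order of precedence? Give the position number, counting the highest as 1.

1

By parliamentary office: Mendoza, Varga, Nakamura and Achebe (Leader of the House); then Adeyemi, Abara and Whitfield (Chief Whip); then Farouk (Committee Chair).
Among Mendoza, Varga, Nakamura and Achebe, a Privy Counsellor before not a Privy Counsellor: Mendoza (a Privy Counsellor) before Varga, Nakamura and Achebe (not a Privy Counsellor).
Varga, Nakamura and Achebe all have terms served 2 terms, so the next rule applies.
Among Varga, Nakamura and Achebe, by date of appointment to current office (earlier first): Varga (2007-09-22) before Nakamura (2011-01-04) before Achebe (2011-04-14).
Adeyemi, Abara and Whitfield are each not a Privy Counsellor, so the next rule applies.
Adeyemi, Abara and Whitfield all have terms served 4 terms, so the next rule applies.
Among Adeyemi, Abara and Whitfield, by date of appointment to current office (earlier first): Adeyemi (1998-03-24) before Abara (1999-07-08) before Whitfield (2000-01-19).
Order: Mendoza, Varga, Nakamura, Achebe, Adeyemi, Abara, Whitfield, Farouk. So position 1.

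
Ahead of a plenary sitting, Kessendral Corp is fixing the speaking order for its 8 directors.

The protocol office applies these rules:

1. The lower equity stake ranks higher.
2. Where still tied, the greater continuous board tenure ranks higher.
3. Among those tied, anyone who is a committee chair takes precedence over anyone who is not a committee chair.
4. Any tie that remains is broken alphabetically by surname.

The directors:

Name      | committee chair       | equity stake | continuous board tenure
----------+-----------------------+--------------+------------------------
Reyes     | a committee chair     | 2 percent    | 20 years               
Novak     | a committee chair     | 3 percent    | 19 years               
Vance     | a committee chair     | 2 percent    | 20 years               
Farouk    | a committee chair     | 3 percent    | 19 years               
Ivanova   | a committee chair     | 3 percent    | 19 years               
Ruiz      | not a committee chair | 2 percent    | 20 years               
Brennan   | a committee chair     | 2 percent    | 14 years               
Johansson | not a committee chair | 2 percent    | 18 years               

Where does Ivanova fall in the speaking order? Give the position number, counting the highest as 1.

By equity stake (lower first): Reyes, Vance, Ruiz, Johansson and Brennan (each 2 percent); then Farouk, Ivanova and Novak (each 3 percent).
Among Reyes, Vance, Ruiz, Johansson and Brennan, by continuous board tenure (higher first): Reyes, Vance and Ruiz (20 years) before Johansson (18 years) before Brennan (14 years).
Among Reyes, Vance and Ruiz, a committee chair before not a committee chair: Reyes and Vance (a committee chair) before Ruiz (not a committee chair).
Among Reyes and Vance, alphabetically by surname: Reyes before Vance.
Farouk, Ivanova and Novak all have continuous board tenure 19 years, so the next rule applies.
Farouk, Ivanova and Novak are each a committee chair, so the next rule applies.
Among Farouk, Ivanova and Novak, alphabetically by surname: Farouk before Ivanova before Novak.
Order: Reyes, Vance, Ruiz, Johansson, Brennan, Farouk, Ivanova, Novak. So position 7.

7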